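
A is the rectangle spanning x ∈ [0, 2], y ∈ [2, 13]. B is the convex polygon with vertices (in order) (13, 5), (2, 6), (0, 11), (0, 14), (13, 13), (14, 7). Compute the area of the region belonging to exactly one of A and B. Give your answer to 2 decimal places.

|A| = 22, |B| = 102, |A∩B| = 9.
|A △ B| = |A| + |B| − 2·|A∩B| = 22 + 102 − 18 = 106.00.

106.00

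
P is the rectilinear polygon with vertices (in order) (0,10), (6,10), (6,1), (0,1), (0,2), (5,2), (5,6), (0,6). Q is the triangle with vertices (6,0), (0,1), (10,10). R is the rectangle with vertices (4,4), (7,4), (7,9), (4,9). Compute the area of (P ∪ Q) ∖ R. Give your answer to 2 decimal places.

|P ∪ Q| = 56.6056.
|(P ∪ Q) ∩ R| = 11.9.
|(P ∪ Q) ∖ R| = 56.6056 − 11.9 = 44.71.

44.71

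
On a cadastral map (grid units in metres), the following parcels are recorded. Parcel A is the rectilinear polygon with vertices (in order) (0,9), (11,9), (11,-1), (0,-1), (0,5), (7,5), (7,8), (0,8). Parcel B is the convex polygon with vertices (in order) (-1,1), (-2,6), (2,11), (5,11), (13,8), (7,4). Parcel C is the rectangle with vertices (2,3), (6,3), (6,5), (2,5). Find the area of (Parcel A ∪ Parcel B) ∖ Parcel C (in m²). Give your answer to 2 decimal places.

126.83

|Parcel A ∪ Parcel B| = 134.8292.
|(Parcel A ∪ Parcel B) ∩ Parcel C| = 8.
|(Parcel A ∪ Parcel B) ∖ Parcel C| = 134.8292 − 8 = 126.83.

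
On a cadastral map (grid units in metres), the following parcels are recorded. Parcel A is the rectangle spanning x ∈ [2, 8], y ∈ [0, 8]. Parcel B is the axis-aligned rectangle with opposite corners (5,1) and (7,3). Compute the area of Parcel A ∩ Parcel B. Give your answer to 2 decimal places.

|Parcel A∩Parcel B|: x∈[5,7], y∈[1,3] → 2·2 = 4.

4.00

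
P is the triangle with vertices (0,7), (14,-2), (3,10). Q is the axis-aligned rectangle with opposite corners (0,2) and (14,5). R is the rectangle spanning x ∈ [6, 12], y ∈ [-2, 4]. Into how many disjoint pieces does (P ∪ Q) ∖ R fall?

2

(P ∪ Q) ∖ R splits into 2 disjoint pieces (area 48.8472, area 0.8961).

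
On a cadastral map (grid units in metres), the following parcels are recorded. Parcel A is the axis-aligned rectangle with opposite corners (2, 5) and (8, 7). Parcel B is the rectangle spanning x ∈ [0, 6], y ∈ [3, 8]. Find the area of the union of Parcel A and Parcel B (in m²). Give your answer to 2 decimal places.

34.00

By inclusion–exclusion:
Individual areas: |Parcel A| = 12, |Parcel B| = 30.
|Parcel A∩Parcel B|: x∈[2,6], y∈[5,7] → 4·2 = 8.
|Parcel A ∪ Parcel B| = 42 − 8 = 34.00.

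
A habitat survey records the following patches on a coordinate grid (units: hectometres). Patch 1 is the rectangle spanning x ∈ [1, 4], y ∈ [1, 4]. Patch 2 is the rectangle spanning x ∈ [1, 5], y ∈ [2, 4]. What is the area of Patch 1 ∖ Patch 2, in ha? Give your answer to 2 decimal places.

|Patch 1∩Patch 2|: x∈[1,4], y∈[2,4] → 3·2 = 6.
|Patch 1| = 9.
|Patch 1 ∖ Patch 2| = |Patch 1| − |Patch 1∩Patch 2| = 9 − 6 = 3.00.

3.00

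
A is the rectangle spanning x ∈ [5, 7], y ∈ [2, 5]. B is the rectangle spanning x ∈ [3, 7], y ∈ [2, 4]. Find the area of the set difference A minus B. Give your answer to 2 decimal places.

|A∩B|: x∈[5,7], y∈[2,4] → 2·2 = 4.
|A| = 6.
|A ∖ B| = |A| − |A∩B| = 6 − 4 = 2.00.

2.00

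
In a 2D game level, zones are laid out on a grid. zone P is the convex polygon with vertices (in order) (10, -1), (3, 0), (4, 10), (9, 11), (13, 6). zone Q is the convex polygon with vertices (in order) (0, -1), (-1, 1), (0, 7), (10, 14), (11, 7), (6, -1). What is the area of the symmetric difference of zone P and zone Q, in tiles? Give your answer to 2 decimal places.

73.38

|zone P| = 87.5, |zone Q| = 110.5, |zone P∩zone Q| = 62.3114.
|zone P △ zone Q| = |zone P| + |zone Q| − 2·|zone P∩zone Q| = 87.5 + 110.5 − 124.6228 = 73.38.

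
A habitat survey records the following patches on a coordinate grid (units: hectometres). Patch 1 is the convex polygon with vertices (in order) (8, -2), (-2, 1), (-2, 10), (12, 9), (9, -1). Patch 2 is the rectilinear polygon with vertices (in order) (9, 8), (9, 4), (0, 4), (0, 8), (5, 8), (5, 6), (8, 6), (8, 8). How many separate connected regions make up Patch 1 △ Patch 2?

1

Patch 1 △ Patch 2 is a single connected region.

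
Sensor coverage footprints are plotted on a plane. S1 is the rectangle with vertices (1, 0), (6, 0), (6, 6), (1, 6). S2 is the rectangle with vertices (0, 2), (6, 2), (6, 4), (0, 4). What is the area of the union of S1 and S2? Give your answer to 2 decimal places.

32.00

By inclusion–exclusion:
Individual areas: |S1| = 30, |S2| = 12.
|S1∩S2|: x∈[1,6], y∈[2,4] → 5·2 = 10.
|S1 ∪ S2| = 42 − 10 = 32.00.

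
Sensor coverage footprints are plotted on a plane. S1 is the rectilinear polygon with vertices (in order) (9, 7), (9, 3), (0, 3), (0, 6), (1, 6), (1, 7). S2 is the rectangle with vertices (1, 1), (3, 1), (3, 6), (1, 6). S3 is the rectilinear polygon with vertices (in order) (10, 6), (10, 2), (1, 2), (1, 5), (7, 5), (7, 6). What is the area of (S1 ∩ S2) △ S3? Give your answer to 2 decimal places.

28.00

|S1 ∩ S2| = 6.
|(S1 ∩ S2) ∩ S3| = 4.
|(S1 ∩ S2) △ S3| = 6 + 30 − 8 = 28.00.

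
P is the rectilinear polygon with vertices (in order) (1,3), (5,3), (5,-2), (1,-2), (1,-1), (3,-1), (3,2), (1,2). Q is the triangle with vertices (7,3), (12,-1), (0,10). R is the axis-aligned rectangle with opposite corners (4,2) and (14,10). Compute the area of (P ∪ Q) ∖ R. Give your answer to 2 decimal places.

14.38

|P ∪ Q| = 17.5.
|(P ∪ Q) ∩ R| = 3.1174.
|(P ∪ Q) ∖ R| = 17.5 − 3.1174 = 14.38.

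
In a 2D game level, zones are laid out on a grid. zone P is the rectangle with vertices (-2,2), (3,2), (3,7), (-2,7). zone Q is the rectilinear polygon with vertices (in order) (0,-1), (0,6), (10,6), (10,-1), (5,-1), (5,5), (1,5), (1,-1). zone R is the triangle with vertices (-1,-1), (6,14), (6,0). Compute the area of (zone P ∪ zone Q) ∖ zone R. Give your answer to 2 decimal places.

47.15

|zone P ∪ zone Q| = 65.
|(zone P ∪ zone Q) ∩ zone R| = 17.8524.
|(zone P ∪ zone Q) ∖ zone R| = 65 − 17.8524 = 47.15.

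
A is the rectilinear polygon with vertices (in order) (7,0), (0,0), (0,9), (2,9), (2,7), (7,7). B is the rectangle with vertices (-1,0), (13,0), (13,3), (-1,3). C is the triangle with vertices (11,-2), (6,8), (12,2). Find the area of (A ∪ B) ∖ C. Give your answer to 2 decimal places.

|A ∪ B| = 74.
|(A ∪ B) ∩ C| = 7.5.
|(A ∪ B) ∖ C| = 74 − 7.5 = 66.50.

66.50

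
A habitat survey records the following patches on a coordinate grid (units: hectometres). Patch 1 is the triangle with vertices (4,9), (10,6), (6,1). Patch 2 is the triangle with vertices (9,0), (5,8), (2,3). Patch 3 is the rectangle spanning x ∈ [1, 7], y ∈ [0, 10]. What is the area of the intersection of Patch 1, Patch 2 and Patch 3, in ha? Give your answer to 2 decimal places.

The intersection is the polygon with vertices (5.92,1.32), (4.471,7.118), (5,8), (7,4), (7,2.25), (6.17,1.213).
By the shoelace formula its area is 8.13.

8.13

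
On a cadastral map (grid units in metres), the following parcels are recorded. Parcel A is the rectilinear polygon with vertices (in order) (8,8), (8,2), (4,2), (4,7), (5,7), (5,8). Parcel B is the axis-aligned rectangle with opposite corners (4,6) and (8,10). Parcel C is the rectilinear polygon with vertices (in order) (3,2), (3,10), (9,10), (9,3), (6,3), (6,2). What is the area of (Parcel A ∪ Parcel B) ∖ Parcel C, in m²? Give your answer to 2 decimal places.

2.00

|Parcel A ∪ Parcel B| = 32.
|(Parcel A ∪ Parcel B) ∩ Parcel C| = 30.
|(Parcel A ∪ Parcel B) ∖ Parcel C| = 32 − 30 = 2.00.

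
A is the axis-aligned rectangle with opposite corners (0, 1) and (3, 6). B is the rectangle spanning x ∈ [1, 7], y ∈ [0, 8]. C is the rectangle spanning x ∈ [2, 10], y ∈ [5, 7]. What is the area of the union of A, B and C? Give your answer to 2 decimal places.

By inclusion–exclusion:
Individual areas: |A| = 15, |B| = 48, |C| = 16.
|A∩B|: x∈[1,3], y∈[1,6] → 2·5 = 10.
|A∩C|: x∈[2,3], y∈[5,6] → 1·1 = 1.
|B∩C|: x∈[2,7], y∈[5,7] → 5·2 = 10.
|A∩B∩C| = 1.
|A ∪ B ∪ C| = 79 − 21 + 1 = 59.00.

59.00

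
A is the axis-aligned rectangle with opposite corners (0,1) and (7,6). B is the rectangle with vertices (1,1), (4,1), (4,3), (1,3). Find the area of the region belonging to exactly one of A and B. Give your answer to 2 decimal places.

29.00

|A∩B|: x∈[1,4], y∈[1,3] → 3·2 = 6.
|A △ B| = |A| + |B| − 2·|A∩B| = 35 + 6 − 12 = 29.00.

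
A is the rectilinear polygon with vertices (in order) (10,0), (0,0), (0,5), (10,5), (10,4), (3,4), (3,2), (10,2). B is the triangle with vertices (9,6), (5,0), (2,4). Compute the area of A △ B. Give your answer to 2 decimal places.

37.50

|A| = 36, |B| = 17, |A∩B| = 7.75.
|A △ B| = |A| + |B| − 2·|A∩B| = 36 + 17 − 15.5 = 37.50.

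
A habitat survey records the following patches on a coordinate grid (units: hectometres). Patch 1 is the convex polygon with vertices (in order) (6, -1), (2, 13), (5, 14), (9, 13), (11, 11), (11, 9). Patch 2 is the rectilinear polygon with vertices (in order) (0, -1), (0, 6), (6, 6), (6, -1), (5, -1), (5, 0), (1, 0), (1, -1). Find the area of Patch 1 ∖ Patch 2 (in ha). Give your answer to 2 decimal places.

67.50

|Patch 1| = 74.5, |Patch 1∩Patch 2| = 7.
|Patch 1 ∖ Patch 2| = |Patch 1| − |Patch 1∩Patch 2| = 74.5 − 7 = 67.50.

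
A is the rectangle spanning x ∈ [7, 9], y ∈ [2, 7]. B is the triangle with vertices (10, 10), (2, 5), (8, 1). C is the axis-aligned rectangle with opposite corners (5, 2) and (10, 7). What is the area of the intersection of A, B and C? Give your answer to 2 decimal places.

The intersection is the polygon with vertices (7,7), (9,7), (9,5.5), (8.222,2), (7,2).
By the shoelace formula its area is 8.64.

8.64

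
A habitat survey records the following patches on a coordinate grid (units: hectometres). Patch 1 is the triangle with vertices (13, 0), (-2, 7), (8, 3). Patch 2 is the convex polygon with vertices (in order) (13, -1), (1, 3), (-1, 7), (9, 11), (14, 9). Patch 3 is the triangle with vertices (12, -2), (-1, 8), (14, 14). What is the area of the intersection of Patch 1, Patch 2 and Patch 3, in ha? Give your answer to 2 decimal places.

The intersection is the polygon with vertices (8,3), (12.302,0.419), (12.291,0.331), (3.848,4.271), (2.792,5.083).
By the shoelace formula its area is 4.03.

4.03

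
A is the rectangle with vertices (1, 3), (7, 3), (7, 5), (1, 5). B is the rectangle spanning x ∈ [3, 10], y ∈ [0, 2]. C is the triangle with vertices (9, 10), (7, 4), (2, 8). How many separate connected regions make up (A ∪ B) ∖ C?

2

(A ∪ B) ∖ C splits into 2 disjoint pieces (area 11.375, area 14).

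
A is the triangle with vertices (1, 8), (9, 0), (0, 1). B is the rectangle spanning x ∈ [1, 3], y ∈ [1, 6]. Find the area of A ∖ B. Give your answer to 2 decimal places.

|A| = 32, |A∩B| = 10.
|A ∖ B| = |A| − |A∩B| = 32 − 10 = 22.00.

22.00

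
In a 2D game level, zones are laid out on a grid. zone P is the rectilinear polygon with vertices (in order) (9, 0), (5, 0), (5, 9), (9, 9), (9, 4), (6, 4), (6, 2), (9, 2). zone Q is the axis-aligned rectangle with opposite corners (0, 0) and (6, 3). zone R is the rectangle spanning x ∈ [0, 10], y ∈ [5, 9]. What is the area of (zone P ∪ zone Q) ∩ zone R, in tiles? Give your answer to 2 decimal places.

16.00

The region (zone P ∪ zone Q) ∩ zone R is the polygon with vertices (5,9), (9,9), (9,5), (5,5).
By the shoelace formula its area is 16.00.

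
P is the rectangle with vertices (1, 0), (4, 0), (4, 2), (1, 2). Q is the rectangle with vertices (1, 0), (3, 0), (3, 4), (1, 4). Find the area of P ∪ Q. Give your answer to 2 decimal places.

By inclusion–exclusion:
Individual areas: |P| = 6, |Q| = 8.
|P∩Q|: x∈[1,3], y∈[0,2] → 2·2 = 4.
|P ∪ Q| = 14 − 4 = 10.00.

10.00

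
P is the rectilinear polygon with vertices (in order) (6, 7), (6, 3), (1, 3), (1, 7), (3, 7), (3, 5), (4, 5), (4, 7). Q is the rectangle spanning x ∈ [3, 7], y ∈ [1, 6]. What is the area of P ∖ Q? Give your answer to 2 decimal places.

|P| = 18, |P∩Q| = 8.
|P ∖ Q| = |P| − |P∩Q| = 18 − 8 = 10.00.

10.00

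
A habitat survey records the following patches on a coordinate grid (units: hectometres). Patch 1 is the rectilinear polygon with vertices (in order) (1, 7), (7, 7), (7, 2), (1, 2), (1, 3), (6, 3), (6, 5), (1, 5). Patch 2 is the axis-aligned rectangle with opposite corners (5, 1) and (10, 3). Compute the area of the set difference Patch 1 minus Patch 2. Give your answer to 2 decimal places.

|Patch 1| = 20, |Patch 1∩Patch 2| = 2.
|Patch 1 ∖ Patch 2| = |Patch 1| − |Patch 1∩Patch 2| = 20 − 2 = 18.00.

18.00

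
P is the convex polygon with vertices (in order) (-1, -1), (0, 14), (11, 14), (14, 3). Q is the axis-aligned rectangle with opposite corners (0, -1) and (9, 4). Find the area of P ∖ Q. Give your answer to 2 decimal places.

139.20

|P| = 171, |P∩Q| = 31.8.
|P ∖ Q| = |P| − |P∩Q| = 171 − 31.8 = 139.20.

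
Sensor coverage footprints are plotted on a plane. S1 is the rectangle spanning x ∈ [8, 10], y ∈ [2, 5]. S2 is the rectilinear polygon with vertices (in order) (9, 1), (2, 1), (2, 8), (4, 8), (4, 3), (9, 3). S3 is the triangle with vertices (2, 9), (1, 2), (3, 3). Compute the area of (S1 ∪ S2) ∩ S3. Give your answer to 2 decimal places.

3.17

The region (S1 ∪ S2) ∩ S3 is the polygon with vertices (2,8), (2.167,8), (3,3), (2,2.5).
By the shoelace formula its area is 3.17.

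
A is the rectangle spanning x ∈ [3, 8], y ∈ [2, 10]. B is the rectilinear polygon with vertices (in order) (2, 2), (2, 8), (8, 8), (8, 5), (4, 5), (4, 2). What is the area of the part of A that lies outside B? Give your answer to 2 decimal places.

|A| = 40, |A∩B| = 18.
|A ∖ B| = |A| − |A∩B| = 40 − 18 = 22.00.

22.00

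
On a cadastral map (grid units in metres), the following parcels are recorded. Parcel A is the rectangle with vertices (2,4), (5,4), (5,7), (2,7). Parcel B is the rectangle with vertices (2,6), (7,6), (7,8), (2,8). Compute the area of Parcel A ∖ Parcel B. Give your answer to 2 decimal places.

6.00

|Parcel A∩Parcel B|: x∈[2,5], y∈[6,7] → 3·1 = 3.
|Parcel A| = 9.
|Parcel A ∖ Parcel B| = |Parcel A| − |Parcel A∩Parcel B| = 9 − 3 = 6.00.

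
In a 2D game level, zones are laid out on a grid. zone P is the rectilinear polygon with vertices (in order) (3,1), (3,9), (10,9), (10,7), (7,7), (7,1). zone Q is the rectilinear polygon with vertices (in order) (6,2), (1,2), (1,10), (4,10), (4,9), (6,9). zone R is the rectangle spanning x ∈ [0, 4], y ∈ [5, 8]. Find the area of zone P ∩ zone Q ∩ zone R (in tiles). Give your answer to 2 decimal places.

The intersection is the polygon with vertices (3,8), (4,8), (4,5), (3,5).
By the shoelace formula its area is 3.00.

3.00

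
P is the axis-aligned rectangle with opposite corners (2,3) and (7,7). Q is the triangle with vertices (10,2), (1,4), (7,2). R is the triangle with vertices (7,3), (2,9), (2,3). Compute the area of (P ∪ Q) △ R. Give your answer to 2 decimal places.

|P ∪ Q| = 22.3056.
|(P ∪ Q) ∩ R| = 13.3333.
|(P ∪ Q) △ R| = 22.3056 + 15 − 26.6667 = 10.64.

10.64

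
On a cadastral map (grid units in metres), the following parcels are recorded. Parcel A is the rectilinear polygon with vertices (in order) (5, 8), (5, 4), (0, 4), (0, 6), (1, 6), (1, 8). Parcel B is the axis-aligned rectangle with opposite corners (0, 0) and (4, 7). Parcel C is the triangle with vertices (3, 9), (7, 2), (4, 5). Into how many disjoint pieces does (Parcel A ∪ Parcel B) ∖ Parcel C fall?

2

(Parcel A ∪ Parcel B) ∖ Parcel C splits into 2 disjoint pieces (area 30.375, area 1.7857).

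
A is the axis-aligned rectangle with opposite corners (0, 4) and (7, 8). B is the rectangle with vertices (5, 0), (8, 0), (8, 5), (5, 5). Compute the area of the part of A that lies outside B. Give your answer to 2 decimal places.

|A∩B|: x∈[5,7], y∈[4,5] → 2·1 = 2.
|A| = 28.
|A ∖ B| = |A| − |A∩B| = 28 − 2 = 26.00.

26.00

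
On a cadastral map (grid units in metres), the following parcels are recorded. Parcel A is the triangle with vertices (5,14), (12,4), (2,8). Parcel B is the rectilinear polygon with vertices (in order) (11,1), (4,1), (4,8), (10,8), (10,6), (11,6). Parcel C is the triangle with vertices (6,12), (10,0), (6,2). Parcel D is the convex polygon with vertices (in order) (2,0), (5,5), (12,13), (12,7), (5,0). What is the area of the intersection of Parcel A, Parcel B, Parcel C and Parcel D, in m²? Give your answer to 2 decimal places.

1.91

The intersection is the polygon with vertices (8.154,5.538), (6.167,6.333), (7.414,7.759).
By the shoelace formula its area is 1.91.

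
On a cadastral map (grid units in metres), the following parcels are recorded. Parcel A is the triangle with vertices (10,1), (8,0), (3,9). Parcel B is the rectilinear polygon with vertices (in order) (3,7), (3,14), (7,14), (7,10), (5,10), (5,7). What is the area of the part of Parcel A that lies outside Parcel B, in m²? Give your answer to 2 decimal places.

|Parcel A| = 11.5, |Parcel A∩Parcel B| = 0.6389.
|Parcel A ∖ Parcel B| = |Parcel A| − |Parcel A∩Parcel B| = 11.5 − 0.6389 = 10.86.

10.86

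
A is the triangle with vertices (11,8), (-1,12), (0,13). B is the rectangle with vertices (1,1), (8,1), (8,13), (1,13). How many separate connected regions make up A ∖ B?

2

A ∖ B splits into 2 disjoint pieces (area 0.5455, area 1.9394).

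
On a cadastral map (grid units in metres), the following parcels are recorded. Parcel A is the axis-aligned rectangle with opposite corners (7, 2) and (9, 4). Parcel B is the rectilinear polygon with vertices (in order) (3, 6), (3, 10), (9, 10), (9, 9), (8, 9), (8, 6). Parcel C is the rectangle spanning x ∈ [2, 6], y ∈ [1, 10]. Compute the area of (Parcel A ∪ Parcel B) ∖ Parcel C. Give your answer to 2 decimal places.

13.00

|Parcel A ∪ Parcel B| = 25.
|(Parcel A ∪ Parcel B) ∩ Parcel C| = 12.
|(Parcel A ∪ Parcel B) ∖ Parcel C| = 25 − 12 = 13.00.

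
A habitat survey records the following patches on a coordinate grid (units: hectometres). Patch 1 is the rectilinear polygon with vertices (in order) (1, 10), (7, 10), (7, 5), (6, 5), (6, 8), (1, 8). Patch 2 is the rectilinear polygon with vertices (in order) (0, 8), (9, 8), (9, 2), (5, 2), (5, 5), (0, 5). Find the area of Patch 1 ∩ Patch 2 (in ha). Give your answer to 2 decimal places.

3.00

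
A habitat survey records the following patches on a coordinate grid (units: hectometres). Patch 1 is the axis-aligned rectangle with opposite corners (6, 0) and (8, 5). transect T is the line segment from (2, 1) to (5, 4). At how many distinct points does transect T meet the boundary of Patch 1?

0

The segment lies entirely outside Patch 1 and never meets its boundary.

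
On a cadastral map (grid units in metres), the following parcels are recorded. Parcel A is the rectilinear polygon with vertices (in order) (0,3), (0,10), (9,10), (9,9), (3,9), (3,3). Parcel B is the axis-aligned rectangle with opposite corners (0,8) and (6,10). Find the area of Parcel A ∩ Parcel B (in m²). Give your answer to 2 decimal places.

The intersection is the polygon with vertices (0,10), (6,10), (6,9), (3,9), (3,8), (0,8).
By the shoelace formula its area is 9.00.

9.00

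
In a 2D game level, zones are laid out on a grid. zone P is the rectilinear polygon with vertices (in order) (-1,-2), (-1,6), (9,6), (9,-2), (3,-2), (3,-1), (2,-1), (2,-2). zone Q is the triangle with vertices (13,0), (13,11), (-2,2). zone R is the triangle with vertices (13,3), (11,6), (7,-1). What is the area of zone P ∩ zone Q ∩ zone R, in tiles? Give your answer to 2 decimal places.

1.03

The intersection is the polygon with vertices (9,0.533), (7.956,0.673), (9,2.5).
By the shoelace formula its area is 1.03.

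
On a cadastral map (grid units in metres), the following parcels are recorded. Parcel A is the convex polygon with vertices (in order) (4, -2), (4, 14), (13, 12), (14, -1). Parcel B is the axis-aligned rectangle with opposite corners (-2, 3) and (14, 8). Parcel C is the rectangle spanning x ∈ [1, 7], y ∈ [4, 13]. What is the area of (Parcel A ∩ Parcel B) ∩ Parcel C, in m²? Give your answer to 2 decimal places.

12.00

The region (Parcel A ∩ Parcel B) ∩ Parcel C is the polygon with vertices (7,8), (7,4), (4,4), (4,8).
By the shoelace formula its area is 12.00.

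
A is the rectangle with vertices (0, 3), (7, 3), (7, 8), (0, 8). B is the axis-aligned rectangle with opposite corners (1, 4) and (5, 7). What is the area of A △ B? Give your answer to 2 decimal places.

23.00

|A∩B|: x∈[1,5], y∈[4,7] → 4·3 = 12.
|A △ B| = |A| + |B| − 2·|A∩B| = 35 + 12 − 24 = 23.00.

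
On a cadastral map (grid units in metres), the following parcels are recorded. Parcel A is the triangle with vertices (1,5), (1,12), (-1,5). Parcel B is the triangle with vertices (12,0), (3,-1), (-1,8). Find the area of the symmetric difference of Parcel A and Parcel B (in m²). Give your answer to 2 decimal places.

44.58

|Parcel A| = 7, |Parcel B| = 42.5, |Parcel A∩Parcel B| = 2.4584.
|Parcel A △ Parcel B| = |Parcel A| + |Parcel B| − 2·|Parcel A∩Parcel B| = 7 + 42.5 − 4.9168 = 44.58.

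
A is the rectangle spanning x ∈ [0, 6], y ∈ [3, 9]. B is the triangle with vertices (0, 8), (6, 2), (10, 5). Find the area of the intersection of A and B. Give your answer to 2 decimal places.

The intersection is the polygon with vertices (6,3), (5,3), (0,8), (6,6.2).
By the shoelace formula its area is 12.10.

12.10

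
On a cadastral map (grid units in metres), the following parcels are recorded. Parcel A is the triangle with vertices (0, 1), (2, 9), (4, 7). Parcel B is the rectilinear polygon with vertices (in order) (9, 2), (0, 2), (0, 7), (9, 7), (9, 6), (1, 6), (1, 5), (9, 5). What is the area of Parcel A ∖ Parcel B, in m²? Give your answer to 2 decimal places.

|Parcel A| = 10, |Parcel A∩Parcel B| = 5.4167.
|Parcel A ∖ Parcel B| = |Parcel A| − |Parcel A∩Parcel B| = 10 − 5.4167 = 4.58.

4.58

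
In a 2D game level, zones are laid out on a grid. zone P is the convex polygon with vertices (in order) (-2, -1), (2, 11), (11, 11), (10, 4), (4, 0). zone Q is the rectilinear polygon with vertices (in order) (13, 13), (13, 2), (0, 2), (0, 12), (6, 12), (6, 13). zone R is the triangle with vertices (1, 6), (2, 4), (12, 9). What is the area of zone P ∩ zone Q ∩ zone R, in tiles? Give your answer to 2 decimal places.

The intersection is the polygon with vertices (10.615,8.308), (2,4), (1,6), (10.662,8.635).
By the shoelace formula its area is 12.29.

12.29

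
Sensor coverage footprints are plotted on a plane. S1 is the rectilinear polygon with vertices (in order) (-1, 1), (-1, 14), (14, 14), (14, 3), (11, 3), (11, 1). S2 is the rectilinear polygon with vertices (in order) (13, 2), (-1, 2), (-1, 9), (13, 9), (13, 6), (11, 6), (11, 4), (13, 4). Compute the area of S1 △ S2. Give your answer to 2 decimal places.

|S1| = 189, |S2| = 94, |S1∩S2| = 92.
|S1 △ S2| = |S1| + |S2| − 2·|S1∩S2| = 189 + 94 − 184 = 99.00.

99.00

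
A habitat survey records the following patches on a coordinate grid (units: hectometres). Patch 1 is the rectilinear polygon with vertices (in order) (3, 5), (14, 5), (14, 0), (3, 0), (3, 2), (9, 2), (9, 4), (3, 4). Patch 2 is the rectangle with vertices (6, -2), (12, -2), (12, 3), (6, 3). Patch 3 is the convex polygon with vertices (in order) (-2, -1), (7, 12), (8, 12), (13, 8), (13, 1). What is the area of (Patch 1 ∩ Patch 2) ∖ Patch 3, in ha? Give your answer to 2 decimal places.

2.80

|Patch 1 ∩ Patch 2| = 15.
|(Patch 1 ∩ Patch 2) ∩ Patch 3| = 12.2.
|(Patch 1 ∩ Patch 2) ∖ Patch 3| = 15 − 12.2 = 2.80.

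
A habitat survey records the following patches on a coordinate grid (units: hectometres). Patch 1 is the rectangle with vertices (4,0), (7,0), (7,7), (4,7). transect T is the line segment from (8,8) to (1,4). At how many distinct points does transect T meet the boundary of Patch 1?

The segment meets the boundary at (4,5.714), (6.25,7).

2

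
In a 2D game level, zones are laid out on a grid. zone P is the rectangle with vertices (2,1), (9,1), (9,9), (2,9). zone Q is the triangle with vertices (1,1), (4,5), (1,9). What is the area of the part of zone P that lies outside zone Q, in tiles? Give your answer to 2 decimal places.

|zone P| = 56, |zone P∩zone Q| = 5.3333.
|zone P ∖ zone Q| = |zone P| − |zone P∩zone Q| = 56 − 5.3333 = 50.67.

50.67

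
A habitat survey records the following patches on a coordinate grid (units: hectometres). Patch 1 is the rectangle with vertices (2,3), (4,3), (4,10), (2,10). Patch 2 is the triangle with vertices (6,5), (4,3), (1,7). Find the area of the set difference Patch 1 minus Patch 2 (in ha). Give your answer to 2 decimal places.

|Patch 1| = 14, |Patch 1∩Patch 2| = 3.7333.
|Patch 1 ∖ Patch 2| = |Patch 1| − |Patch 1∩Patch 2| = 14 − 3.7333 = 10.27.

10.27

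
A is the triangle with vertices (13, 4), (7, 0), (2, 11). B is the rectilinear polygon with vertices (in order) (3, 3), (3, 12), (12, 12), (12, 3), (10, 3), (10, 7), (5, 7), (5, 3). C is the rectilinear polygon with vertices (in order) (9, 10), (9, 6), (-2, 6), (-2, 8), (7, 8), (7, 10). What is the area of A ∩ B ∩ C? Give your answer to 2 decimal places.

4.86

The intersection is the polygon with vertices (8.286,7), (5,7), (5,6), (4.273,6), (3.364,8), (6.714,8).
By the shoelace formula its area is 4.86.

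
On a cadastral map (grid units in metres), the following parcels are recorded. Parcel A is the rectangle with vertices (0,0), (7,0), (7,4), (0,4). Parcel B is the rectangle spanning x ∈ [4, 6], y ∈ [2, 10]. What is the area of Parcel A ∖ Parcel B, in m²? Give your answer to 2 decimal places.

24.00

|Parcel A∩Parcel B|: x∈[4,6], y∈[2,4] → 2·2 = 4.
|Parcel A| = 28.
|Parcel A ∖ Parcel B| = |Parcel A| − |Parcel A∩Parcel B| = 28 − 4 = 24.00.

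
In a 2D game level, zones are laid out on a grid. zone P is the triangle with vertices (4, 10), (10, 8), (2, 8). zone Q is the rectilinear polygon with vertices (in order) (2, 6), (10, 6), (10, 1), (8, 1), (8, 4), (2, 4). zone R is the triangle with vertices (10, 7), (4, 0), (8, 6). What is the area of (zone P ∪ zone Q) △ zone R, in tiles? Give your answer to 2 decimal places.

|zone P ∪ zone Q| = 30.
|(zone P ∪ zone Q) ∩ zone R| = 1.9048.
|(zone P ∪ zone Q) △ zone R| = 30 + 4 − 3.8095 = 30.19.

30.19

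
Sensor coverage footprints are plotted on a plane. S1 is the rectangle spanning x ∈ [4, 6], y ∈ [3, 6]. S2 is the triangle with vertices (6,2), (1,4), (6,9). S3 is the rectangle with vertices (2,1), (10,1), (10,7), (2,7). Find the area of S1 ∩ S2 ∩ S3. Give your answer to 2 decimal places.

The intersection is the polygon with vertices (4,3), (4,6), (6,6), (6,3).
By the shoelace formula its area is 6.00.

6.00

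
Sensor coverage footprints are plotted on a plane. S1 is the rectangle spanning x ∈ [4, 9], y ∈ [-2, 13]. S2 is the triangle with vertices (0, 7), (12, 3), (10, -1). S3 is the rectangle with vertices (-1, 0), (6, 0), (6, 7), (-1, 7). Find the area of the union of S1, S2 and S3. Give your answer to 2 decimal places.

By inclusion–exclusion:
Individual areas: |S1| = 75, |S2| = 28, |S3| = 49.
|S1∩S2| = 15.1667.
|S1∩S3|: x∈[4,6], y∈[0,7] → 2·7 = 14.
|S2∩S3| = 8.4.
|S1∩S2∩S3| = 4.6667.
|S1 ∪ S2 ∪ S3| = 152 − 37.5667 + 4.6667 = 119.10.

119.10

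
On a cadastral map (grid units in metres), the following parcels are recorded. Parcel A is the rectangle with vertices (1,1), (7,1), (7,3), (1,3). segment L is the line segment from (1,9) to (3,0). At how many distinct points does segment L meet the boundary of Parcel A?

The segment meets the boundary at (2.778,1), (2.333,3).

2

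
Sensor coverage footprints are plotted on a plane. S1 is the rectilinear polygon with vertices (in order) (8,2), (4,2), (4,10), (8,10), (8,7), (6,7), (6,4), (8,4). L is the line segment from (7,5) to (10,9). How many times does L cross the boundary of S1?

The segment lies entirely outside S1 and never meets its boundary.

0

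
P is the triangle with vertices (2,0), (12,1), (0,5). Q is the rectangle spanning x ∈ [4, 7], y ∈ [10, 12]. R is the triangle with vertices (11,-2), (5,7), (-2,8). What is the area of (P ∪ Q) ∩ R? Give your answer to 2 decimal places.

5.77

The region (P ∪ Q) ∩ R is the polygon with vertices (7.664,0.566), (3.353,3.882), (8.143,2.286), (9.188,0.719).
By the shoelace formula its area is 5.77.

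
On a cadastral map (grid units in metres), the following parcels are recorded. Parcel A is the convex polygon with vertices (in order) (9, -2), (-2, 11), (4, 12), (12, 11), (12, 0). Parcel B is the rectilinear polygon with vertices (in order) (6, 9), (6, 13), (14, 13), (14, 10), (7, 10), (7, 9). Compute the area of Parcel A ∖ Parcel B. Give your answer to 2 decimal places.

105.25

|Parcel A| = 114.5, |Parcel A∩Parcel B| = 9.25.
|Parcel A ∖ Parcel B| = |Parcel A| − |Parcel A∩Parcel B| = 114.5 − 9.25 = 105.25.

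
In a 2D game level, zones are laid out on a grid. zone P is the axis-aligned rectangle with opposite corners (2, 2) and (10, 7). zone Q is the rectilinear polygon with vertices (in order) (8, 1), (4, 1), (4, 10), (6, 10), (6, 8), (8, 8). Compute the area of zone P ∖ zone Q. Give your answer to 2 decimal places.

|zone P| = 40, |zone P∩zone Q| = 20.
|zone P ∖ zone Q| = |zone P| − |zone P∩zone Q| = 40 − 20 = 20.00.

20.00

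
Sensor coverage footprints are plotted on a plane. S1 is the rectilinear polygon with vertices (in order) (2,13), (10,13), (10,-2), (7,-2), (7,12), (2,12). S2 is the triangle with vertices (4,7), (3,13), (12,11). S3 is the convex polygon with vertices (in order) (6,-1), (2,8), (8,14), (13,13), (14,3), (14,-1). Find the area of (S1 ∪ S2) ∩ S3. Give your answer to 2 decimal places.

|S1 ∪ S2| = 66.2778.
|(S1 ∪ S2) ∩ S3| = 55.34.

55.34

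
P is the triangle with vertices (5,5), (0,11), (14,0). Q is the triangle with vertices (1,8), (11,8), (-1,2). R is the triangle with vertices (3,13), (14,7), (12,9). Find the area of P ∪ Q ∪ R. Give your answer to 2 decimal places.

44.63

By inclusion–exclusion:
Individual areas: |P| = 14.5, |Q| = 30, |R| = 5.
|P∩Q| = 4.8699.
|P∩R| = 0.
|Q∩R| = 0.
|P∩Q∩R| = 0.
|P ∪ Q ∪ R| = 49.5 − 4.8699 + 0 = 44.63.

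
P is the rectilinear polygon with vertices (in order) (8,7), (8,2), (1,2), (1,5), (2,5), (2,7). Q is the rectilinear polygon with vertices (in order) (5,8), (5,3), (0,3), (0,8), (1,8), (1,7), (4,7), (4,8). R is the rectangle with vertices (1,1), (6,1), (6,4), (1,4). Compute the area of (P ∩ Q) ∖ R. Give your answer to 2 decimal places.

10.00

|P ∩ Q| = 14.
|(P ∩ Q) ∩ R| = 4.
|(P ∩ Q) ∖ R| = 14 − 4 = 10.00.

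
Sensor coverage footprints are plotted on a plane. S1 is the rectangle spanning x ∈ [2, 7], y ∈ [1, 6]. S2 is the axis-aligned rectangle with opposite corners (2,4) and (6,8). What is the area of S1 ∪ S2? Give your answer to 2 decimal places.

33.00

By inclusion–exclusion:
Individual areas: |S1| = 25, |S2| = 16.
|S1∩S2|: x∈[2,6], y∈[4,6] → 4·2 = 8.
|S1 ∪ S2| = 41 − 8 = 33.00.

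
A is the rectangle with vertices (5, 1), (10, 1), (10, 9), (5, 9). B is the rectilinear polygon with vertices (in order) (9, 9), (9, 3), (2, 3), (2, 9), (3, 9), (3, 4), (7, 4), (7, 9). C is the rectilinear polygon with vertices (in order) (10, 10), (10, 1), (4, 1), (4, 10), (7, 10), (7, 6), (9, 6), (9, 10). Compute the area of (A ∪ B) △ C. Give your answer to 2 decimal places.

24.00

|A ∪ B| = 48.
|(A ∪ B) ∩ C| = 35.
|(A ∪ B) △ C| = 48 + 46 − 70 = 24.00.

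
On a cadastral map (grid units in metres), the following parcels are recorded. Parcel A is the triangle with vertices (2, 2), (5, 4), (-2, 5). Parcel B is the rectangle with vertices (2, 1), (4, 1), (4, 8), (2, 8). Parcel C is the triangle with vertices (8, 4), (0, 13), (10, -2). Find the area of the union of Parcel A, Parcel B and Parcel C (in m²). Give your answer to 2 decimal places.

By inclusion–exclusion:
Individual areas: |Parcel A| = 8.5, |Parcel B| = 14, |Parcel C| = 15.
|Parcel A∩Parcel B| = 3.2381.
|Parcel A∩Parcel C| = 0.
|Parcel B∩Parcel C| = 0.3333.
|Parcel A∩Parcel B∩Parcel C| = 0.
|Parcel A ∪ Parcel B ∪ Parcel C| = 37.5 − 3.5714 + 0 = 33.93.

33.93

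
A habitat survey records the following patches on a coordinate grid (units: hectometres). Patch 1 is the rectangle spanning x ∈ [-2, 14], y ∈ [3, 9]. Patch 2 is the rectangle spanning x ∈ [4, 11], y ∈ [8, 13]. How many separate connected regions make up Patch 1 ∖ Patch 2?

Patch 1 ∖ Patch 2 is a single connected region.

1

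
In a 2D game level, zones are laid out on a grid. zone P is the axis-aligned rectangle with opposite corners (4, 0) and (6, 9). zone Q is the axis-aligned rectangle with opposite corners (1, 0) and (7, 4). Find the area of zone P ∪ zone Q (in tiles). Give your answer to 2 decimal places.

34.00

By inclusion–exclusion:
Individual areas: |zone P| = 18, |zone Q| = 24.
|zone P∩zone Q|: x∈[4,6], y∈[0,4] → 2·4 = 8.
|zone P ∪ zone Q| = 42 − 8 = 34.00.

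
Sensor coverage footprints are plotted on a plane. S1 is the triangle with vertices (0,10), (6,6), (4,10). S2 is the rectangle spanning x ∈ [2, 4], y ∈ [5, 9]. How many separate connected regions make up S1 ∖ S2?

S1 ∖ S2 is a single connected region.

1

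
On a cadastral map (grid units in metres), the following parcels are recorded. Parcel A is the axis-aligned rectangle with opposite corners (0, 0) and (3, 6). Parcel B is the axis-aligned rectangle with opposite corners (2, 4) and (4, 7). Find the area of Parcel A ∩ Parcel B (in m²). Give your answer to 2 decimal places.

|Parcel A∩Parcel B|: x∈[2,3], y∈[4,6] → 1·2 = 2.

2.00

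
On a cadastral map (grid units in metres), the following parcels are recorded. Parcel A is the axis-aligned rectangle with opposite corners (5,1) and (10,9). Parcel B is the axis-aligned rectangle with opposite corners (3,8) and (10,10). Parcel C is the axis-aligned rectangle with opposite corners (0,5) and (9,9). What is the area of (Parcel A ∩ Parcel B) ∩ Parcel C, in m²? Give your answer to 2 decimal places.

The region (Parcel A ∩ Parcel B) ∩ Parcel C is the polygon with vertices (5,8), (5,9), (9,9), (9,8).
By the shoelace formula its area is 4.00.

4.00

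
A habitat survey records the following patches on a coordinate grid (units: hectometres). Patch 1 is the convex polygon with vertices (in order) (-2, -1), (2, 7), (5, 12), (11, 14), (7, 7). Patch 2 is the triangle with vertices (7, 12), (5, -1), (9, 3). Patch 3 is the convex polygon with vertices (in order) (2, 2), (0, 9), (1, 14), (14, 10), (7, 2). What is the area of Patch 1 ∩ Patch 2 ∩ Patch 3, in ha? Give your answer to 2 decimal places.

4.23

The intersection is the polygon with vertices (6.109,6.208), (7,12), (7.8,8.4), (7,7).
By the shoelace formula its area is 4.23.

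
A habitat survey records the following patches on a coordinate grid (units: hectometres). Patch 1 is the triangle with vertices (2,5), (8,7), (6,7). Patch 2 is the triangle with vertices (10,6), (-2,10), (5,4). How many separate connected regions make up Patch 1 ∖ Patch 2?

Patch 1 ∖ Patch 2 splits into 2 disjoint pieces (area 0.1274, area 0.0833).

2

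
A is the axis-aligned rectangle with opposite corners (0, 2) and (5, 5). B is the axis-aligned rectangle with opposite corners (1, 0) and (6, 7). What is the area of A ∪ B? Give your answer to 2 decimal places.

By inclusion–exclusion:
Individual areas: |A| = 15, |B| = 35.
|A∩B|: x∈[1,5], y∈[2,5] → 4·3 = 12.
|A ∪ B| = 50 − 12 = 38.00.

38.00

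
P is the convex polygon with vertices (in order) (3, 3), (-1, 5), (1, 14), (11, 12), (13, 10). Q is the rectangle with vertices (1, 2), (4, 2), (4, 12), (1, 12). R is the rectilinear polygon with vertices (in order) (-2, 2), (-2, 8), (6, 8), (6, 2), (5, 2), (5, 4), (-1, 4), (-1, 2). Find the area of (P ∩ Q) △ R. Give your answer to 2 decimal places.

|P ∩ Q| = 25.65.
|(P ∩ Q) ∩ R| = 12.
|(P ∩ Q) △ R| = 25.65 + 36 − 24 = 37.65.

37.65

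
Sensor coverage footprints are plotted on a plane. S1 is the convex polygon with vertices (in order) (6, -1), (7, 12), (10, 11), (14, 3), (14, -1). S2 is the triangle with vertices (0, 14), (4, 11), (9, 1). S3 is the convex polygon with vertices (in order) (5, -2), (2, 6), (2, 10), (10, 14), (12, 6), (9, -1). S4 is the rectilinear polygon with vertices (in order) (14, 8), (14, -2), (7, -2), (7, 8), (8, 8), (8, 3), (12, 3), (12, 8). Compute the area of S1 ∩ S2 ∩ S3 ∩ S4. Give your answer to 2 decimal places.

1.11

The intersection is the polygon with vertices (7,3.889), (7,5), (8,3), (9,1).
By the shoelace formula its area is 1.11.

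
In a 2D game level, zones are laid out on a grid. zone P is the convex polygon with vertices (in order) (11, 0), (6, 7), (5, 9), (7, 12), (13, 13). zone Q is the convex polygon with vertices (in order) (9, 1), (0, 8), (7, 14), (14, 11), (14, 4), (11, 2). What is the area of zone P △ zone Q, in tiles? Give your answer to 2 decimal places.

|zone P| = 57.5, |zone Q| = 112, |zone P∩zone Q| = 54.2084.
|zone P △ zone Q| = |zone P| + |zone Q| − 2·|zone P∩zone Q| = 57.5 + 112 − 108.4169 = 61.08.

61.08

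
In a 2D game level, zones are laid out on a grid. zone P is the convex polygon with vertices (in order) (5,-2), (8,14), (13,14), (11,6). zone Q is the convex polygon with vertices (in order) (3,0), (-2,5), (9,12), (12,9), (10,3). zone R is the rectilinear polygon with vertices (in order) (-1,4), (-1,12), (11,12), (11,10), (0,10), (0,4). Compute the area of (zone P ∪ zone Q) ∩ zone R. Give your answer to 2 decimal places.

|zone P ∪ zone Q| = 109.1372.
|(zone P ∪ zone Q) ∩ zone R| = 9.78.

9.78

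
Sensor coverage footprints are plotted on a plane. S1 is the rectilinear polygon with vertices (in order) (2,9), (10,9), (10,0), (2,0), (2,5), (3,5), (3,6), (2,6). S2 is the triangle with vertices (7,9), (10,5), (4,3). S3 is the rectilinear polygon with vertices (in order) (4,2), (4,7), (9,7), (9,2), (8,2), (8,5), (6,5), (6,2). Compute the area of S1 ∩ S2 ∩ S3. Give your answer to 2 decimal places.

9.67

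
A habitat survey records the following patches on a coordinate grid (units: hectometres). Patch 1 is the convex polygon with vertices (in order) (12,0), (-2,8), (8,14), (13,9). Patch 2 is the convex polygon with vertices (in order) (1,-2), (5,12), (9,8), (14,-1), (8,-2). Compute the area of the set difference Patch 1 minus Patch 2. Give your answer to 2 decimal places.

56.93

|Patch 1| = 107, |Patch 1∩Patch 2| = 50.0726.
|Patch 1 ∖ Patch 2| = |Patch 1| − |Patch 1∩Patch 2| = 107 − 50.0726 = 56.93.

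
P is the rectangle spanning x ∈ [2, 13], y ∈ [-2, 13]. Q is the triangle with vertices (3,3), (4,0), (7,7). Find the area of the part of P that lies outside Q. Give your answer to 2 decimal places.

157.00

|P| = 165, |P∩Q| = 8.
|P ∖ Q| = |P| − |P∩Q| = 165 − 8 = 157.00.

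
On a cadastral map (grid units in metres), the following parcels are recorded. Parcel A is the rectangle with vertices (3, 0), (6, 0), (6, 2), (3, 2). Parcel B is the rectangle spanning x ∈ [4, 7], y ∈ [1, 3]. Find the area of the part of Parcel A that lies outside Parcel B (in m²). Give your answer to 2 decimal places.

4.00

|Parcel A∩Parcel B|: x∈[4,6], y∈[1,2] → 2·1 = 2.
|Parcel A| = 6.
|Parcel A ∖ Parcel B| = |Parcel A| − |Parcel A∩Parcel B| = 6 − 2 = 4.00.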